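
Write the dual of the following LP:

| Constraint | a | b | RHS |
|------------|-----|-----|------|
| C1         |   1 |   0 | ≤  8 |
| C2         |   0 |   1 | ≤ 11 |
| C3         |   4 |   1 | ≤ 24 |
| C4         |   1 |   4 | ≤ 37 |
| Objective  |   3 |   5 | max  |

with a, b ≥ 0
Minimize: z = 8y1 + 11y2 + 24y3 + 37y4

Subject to:
  C1: -y1 - 4y3 - y4 ≤ -3
  C2: -y2 - y3 - 4y4 ≤ -5
  y1, y2, y3, y4 ≥ 0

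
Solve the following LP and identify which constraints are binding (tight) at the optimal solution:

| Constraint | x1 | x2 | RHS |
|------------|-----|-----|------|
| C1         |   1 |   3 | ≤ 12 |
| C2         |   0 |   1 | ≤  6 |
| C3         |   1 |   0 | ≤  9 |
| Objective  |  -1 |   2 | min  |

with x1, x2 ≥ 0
Optimal: x1 = 9, x2 = 0
Binding: C3, x2 ≥ 0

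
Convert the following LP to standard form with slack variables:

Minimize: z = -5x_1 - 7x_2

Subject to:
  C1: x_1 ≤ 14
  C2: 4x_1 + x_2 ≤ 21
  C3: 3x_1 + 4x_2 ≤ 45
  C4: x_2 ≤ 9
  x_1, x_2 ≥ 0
min z = -5x_1 - 7x_2

s.t.
  x_1 + s1 = 14
  4x_1 + x_2 + s2 = 21
  3x_1 + 4x_2 + s3 = 45
  x_2 + s4 = 9
  x_1, x_2, s1, s2, s3, s4 ≥ 0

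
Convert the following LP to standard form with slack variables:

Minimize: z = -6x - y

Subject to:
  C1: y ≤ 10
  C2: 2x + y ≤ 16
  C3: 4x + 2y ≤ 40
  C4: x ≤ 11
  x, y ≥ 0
min z = -6x - y

s.t.
  y + s1 = 10
  2x + y + s2 = 16
  4x + 2y + s3 = 40
  x + s4 = 11
  x, y, s1, s2, s3, s4 ≥ 0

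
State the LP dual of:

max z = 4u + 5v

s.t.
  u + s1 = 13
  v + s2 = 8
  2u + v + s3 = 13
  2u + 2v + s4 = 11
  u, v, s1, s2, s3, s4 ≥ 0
Minimize: z = 13y1 + 8y2 + 13y3 + 11y4

Subject to:
  C1: -y1 - 2y3 - 2y4 ≤ -4
  C2: -y2 - y3 - 2y4 ≤ -5
  y1, y2, y3, y4 ≥ 0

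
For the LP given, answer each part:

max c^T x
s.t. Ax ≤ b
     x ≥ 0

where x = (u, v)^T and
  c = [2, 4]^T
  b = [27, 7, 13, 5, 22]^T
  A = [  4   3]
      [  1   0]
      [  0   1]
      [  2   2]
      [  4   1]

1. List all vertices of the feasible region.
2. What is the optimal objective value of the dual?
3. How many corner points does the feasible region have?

1. (0, 0), (2.5, 0), (0, 2.5)
2. 10 (by strong duality, equal to the primal optimum)
3. 3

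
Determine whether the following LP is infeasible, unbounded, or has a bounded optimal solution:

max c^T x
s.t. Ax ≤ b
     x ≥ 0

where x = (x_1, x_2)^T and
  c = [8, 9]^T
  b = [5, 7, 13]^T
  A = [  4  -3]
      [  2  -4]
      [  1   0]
Feasible point: (0, 0) satisfies every constraint, so the LP is feasible.
Direction d = (0, 1): for each constraint row a, a·d ≤ 0 —
  (4)(0) + (-3)(1) = -3 ≤ 0
  (2)(0) + (-4)(1) = -4 ≤ 0
  (1)(0) + (0)(1) = 0 ≤ 0
and d ≥ 0, so (0, 0) + t·d stays feasible for every t ≥ 0. Along this ray z = 8x_1 + 9x_2 changes by 9 per unit t, so z → +∞.

Unbounded: there is a feasible ray along which z → +∞.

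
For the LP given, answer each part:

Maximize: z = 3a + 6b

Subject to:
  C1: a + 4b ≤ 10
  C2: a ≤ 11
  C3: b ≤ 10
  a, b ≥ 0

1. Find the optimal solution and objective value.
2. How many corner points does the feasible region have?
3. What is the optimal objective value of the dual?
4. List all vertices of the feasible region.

1. a = 10, b = 0, z = 30
2. 3
3. 30 (by strong duality, equal to the primal optimum)
4. (0, 0), (10, 0), (0, 2.5)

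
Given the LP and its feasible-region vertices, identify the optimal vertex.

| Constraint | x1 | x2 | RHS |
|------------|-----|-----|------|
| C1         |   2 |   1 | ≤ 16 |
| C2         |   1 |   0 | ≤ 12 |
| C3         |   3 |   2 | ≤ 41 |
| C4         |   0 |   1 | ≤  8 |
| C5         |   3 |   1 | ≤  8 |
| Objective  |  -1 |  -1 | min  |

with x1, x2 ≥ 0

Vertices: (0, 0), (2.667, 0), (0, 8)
Evaluating z = -x1 - x2 at each vertex:
  (0, 0): z = 0
  (2.667, 0): z = -2.667
  (0, 8): z = -8

The smallest value is z = -8, attained at (0, 8).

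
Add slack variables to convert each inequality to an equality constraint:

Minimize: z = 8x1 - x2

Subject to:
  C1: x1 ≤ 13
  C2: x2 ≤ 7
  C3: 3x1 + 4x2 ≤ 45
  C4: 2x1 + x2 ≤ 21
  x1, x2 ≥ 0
min z = 8x1 - x2

s.t.
  x1 + s1 = 13
  x2 + s2 = 7
  3x1 + 4x2 + s3 = 45
  2x1 + x2 + s4 = 21
  x1, x2, s1, s2, s3, s4 ≥ 0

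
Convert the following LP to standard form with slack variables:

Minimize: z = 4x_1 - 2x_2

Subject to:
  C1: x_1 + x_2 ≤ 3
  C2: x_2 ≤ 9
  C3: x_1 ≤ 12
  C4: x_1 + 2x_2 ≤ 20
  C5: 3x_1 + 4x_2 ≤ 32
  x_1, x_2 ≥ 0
min z = 4x_1 - 2x_2

s.t.
  x_1 + x_2 + s1 = 3
  x_2 + s2 = 9
  x_1 + s3 = 12
  x_1 + 2x_2 + s4 = 20
  3x_1 + 4x_2 + s5 = 32
  x_1, x_2, s1, s2, s3, s4, s5 ≥ 0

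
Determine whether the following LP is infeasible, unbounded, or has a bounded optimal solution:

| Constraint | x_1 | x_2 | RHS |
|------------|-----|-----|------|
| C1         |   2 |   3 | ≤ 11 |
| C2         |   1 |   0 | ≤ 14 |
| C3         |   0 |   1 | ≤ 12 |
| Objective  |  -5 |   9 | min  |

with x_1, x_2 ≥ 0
The point (5.5, 0) satisfies every constraint, so the LP is feasible; the constraints give x_1 ≤ 14 and x_2 ≤ 12, which with x_1, x_2 ≥ 0 keep the feasible region inside a bounded box. A feasible, bounded LP attains a finite optimum at a vertex.

Bounded optimum: z* = -27.5 at (5.5, 0).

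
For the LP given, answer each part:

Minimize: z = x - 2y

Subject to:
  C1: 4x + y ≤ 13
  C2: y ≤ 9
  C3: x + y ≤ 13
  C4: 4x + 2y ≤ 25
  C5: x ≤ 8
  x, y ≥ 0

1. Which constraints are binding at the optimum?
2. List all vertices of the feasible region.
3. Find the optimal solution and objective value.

1. C2, x ≥ 0
2. (0, 0), (3.25, 0), (1, 9), (0, 9)
3. x = 0, y = 9, z = -18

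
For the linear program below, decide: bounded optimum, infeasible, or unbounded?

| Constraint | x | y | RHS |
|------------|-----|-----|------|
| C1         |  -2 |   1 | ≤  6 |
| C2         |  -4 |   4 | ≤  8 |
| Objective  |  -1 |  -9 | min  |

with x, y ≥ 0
Feasible point: (0, 0) satisfies every constraint, so the LP is feasible.
Direction d = (1, 0): for each constraint row a, a·d ≤ 0 —
  (-2)(1) + (1)(0) = -2 ≤ 0
  (-4)(1) + (4)(0) = -4 ≤ 0
and d ≥ 0, so (0, 0) + t·d stays feasible for every t ≥ 0. Along this ray z = -x - 9y changes by -1 per unit t, so z → −∞.

Unbounded: there is a feasible ray along which z → −∞.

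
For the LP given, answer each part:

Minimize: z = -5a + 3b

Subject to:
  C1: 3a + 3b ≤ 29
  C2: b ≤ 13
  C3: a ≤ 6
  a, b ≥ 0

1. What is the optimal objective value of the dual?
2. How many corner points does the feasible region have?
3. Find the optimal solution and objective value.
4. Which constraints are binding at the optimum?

1. -30 (by strong duality, equal to the primal optimum)
2. 4
3. a = 6, b = 0, z = -30
4. C3, b ≥ 0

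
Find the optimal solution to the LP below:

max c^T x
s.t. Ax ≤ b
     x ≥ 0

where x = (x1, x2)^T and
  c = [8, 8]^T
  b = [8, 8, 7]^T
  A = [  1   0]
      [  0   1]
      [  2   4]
Each vertex is the intersection of two constraint boundaries that also satisfies all remaining constraints:
  x1 = 0 and x2 = 0 → (0, 0)
  2x1 + 4x2 = 7 and x2 = 0 → (3.5, 0)
  2x1 + 4x2 = 7 and x1 = 0 → (0, 1.75)

Evaluating z = 8x1 + 8x2 at each vertex:
  (0, 0): z = 0
  (3.5, 0): z = 28
  (0, 1.75): z = 14

The maximum is at (3.5, 0) with z = 28.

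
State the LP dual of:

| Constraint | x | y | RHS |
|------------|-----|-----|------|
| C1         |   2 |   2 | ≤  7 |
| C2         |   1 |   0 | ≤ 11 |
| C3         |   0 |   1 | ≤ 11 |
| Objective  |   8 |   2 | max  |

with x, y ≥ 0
Minimize: z = 7y1 + 11y2 + 11y3

Subject to:
  C1: -2y1 - y2 ≤ -8
  C2: -2y1 - y3 ≤ -2
  y1, y2, y3 ≥ 0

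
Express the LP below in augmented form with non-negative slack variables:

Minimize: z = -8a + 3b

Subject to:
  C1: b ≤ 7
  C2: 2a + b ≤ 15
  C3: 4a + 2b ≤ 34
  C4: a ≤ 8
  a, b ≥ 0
min z = -8a + 3b

s.t.
  b + s1 = 7
  2a + b + s2 = 15
  4a + 2b + s3 = 34
  a + s4 = 8
  a, b, s1, s2, s3, s4 ≥ 0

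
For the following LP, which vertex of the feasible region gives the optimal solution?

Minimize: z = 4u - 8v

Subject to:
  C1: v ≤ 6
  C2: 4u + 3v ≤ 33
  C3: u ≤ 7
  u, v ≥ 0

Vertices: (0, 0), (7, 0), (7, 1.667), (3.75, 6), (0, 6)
(0, 6) with z = -48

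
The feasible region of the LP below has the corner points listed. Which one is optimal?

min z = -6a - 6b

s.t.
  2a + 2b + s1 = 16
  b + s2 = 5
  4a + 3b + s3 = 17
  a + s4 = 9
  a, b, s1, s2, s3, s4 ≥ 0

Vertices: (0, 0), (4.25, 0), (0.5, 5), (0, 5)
Evaluating z = -6a - 6b at each vertex:
  (0, 0): z = 0
  (4.25, 0): z = -25.5
  (0.5, 5): z = -33
  (0, 5): z = -30

The smallest value is z = -33, attained at (0.5, 5).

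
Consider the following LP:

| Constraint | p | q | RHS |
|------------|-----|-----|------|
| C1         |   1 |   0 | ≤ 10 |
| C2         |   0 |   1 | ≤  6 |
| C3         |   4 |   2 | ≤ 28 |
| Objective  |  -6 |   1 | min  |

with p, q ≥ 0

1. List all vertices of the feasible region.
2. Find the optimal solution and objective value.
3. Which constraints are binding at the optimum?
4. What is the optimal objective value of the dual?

1. (0, 0), (7, 0), (4, 6), (0, 6)
2. p = 7, q = 0, z = -42
3. C3, q ≥ 0
4. -42 (by strong duality, equal to the primal optimum)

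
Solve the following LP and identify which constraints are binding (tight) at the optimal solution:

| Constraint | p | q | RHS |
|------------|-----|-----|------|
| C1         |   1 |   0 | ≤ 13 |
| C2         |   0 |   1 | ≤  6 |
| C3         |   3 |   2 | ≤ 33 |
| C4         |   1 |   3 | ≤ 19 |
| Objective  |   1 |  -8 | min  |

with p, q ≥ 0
Optimal: p = 0, q = 6
Slack at optimum:
  C1: slack = 13
  C2: slack = 0 (binding)
  C3: slack = 21
  C4: slack = 1
  p ≥ 0: p = 0 (binding)
  q ≥ 0: q = 6
Binding constraints: C2, p ≥ 0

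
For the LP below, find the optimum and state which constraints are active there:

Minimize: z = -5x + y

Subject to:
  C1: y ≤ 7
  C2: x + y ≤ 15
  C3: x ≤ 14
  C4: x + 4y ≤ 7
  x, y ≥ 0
Optimal: x = 7, y = 0
Binding: C4, y ≥ 0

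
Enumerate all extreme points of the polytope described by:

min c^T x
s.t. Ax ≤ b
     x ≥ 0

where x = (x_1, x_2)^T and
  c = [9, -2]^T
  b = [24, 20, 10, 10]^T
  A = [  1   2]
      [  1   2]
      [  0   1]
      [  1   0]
Each vertex is the intersection of two constraint boundaries that also satisfies all remaining constraints:
  x_1 = 0 and x_2 = 0 → (0, 0)
  x_1 = 10 and x_2 = 0 → (10, 0)
  x_1 + 2x_2 = 20 and x_1 = 10 → (10, 5)
  x_1 + 2x_2 = 20 and x_2 = 10 → (0, 10)

Vertices: (0, 0), (10, 0), (10, 5), (0, 10)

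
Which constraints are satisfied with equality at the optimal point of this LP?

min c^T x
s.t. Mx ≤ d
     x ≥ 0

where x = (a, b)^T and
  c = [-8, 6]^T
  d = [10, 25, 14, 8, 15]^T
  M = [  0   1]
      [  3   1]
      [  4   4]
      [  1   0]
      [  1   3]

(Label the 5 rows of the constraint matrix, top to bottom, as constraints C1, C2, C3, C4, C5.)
Optimal: a = 3.5, b = 0
Slack at optimum:
  C1: slack = 10
  C2: slack = 14.5
  C3: slack = 0 (binding)
  C4: slack = 4.5
  C5: slack = 11.5
  a ≥ 0: a = 3.5
  b ≥ 0: b = 0 (binding)
Binding constraints: C3, b ≥ 0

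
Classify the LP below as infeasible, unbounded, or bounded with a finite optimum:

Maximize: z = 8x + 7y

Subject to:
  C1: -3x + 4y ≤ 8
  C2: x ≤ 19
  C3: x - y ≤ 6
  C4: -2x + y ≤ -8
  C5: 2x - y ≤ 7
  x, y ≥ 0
C5 requires 2x - y ≤ 7, while C4 (-2x + y ≤ -8) is equivalent to 2x - y ≥ 8. Together they would need 8 ≤ 2x - y ≤ 7, which is impossible since 8 > 7. No point satisfies all constraints.

Infeasible — the constraint set is empty.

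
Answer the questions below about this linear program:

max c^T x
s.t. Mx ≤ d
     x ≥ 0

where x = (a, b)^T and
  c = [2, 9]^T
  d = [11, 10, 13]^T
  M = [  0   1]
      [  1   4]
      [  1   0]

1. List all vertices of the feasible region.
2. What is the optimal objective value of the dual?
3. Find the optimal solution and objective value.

1. (0, 0), (10, 0), (0, 2.5)
2. 22.5 (by strong duality, equal to the primal optimum)
3. a = 0, b = 2.5, z = 22.5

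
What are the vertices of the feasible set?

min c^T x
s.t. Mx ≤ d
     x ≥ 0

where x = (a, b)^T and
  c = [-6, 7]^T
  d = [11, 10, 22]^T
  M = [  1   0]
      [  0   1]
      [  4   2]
Each vertex is the intersection of two constraint boundaries that also satisfies all remaining constraints:
  a = 0 and b = 0 → (0, 0)
  4a + 2b = 22 and b = 0 → (5.5, 0)
  b = 10 and 4a + 2b = 22 → (0.5, 10)
  b = 10 and a = 0 → (0, 10)

Vertices: (0, 0), (5.5, 0), (0.5, 10), (0, 10)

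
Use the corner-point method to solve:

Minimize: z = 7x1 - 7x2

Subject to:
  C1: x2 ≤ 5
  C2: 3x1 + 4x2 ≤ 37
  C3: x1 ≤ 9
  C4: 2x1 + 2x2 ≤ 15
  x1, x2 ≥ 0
Each vertex is the intersection of two constraint boundaries that also satisfies all remaining constraints:
  x1 = 0 and x2 = 0 → (0, 0)
  2x1 + 2x2 = 15 and x2 = 0 → (7.5, 0)
  x2 = 5 and 2x1 + 2x2 = 15 → (2.5, 5)
  x2 = 5 and x1 = 0 → (0, 5)

Evaluating z = 7x1 - 7x2 at each vertex:
  (0, 0): z = 0
  (7.5, 0): z = 52.5
  (2.5, 5): z = -17.5
  (0, 5): z = -35

The minimum is at (0, 5) with z = -35.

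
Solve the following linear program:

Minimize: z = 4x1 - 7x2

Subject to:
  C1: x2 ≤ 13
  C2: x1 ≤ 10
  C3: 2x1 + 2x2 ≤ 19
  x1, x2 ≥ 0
x1 = 0, x2 = 9.5, z = -66.5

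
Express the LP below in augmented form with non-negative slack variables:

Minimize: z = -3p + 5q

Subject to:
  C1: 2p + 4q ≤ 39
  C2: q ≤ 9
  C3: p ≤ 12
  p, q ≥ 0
min z = -3p + 5q

s.t.
  2p + 4q + s1 = 39
  q + s2 = 9
  p + s3 = 12
  p, q, s1, s2, s3 ≥ 0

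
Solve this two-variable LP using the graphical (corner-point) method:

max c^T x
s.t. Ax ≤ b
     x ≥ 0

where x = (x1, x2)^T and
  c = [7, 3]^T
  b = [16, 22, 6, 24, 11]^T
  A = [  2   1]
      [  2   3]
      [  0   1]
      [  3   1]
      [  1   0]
Each vertex is the intersection of two constraint boundaries that also satisfies all remaining constraints:
  x1 = 0 and x2 = 0 → (0, 0)
  2x1 + x2 = 16 and 3x1 + x2 = 24 → (8, 0)
  2x1 + x2 = 16 and 2x1 + 3x2 = 22 → (6.5, 3)
  2x1 + 3x2 = 22 and x2 = 6 → (2, 6)
  x2 = 6 and x1 = 0 → (0, 6)

Evaluating z = 7x1 + 3x2 at each vertex:
  (0, 0): z = 0
  (8, 0): z = 56
  (6.5, 3): z = 54.5
  (2, 6): z = 32
  (0, 6): z = 18

The maximum is at (8, 0) with z = 56.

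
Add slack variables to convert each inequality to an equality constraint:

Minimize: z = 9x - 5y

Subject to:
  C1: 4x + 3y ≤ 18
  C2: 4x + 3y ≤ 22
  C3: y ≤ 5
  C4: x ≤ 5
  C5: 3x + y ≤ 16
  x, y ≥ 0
min z = 9x - 5y

s.t.
  4x + 3y + s1 = 18
  4x + 3y + s2 = 22
  y + s3 = 5
  x + s4 = 5
  3x + y + s5 = 16
  x, y, s1, s2, s3, s4, s5 ≥ 0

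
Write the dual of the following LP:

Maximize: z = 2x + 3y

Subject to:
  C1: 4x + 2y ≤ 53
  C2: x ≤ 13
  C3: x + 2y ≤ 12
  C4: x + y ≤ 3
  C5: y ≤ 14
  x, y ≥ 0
Minimize: z = 53y1 + 13y2 + 12y3 + 3y4 + 14y5

Subject to:
  C1: -4y1 - y2 - y3 - y4 ≤ -2
  C2: -2y1 - 2y3 - y4 - y5 ≤ -3
  y1, y2, y3, y4, y5 ≥ 0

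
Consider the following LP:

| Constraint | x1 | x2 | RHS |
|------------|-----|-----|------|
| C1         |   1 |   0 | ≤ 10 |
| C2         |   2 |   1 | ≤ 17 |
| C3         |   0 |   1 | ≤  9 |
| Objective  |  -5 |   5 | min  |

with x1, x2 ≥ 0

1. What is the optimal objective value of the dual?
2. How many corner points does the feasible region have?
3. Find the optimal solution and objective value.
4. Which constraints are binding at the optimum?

1. -42.5 (by strong duality, equal to the primal optimum)
2. 4
3. x1 = 8.5, x2 = 0, z = -42.5
4. C2, x2 ≥ 0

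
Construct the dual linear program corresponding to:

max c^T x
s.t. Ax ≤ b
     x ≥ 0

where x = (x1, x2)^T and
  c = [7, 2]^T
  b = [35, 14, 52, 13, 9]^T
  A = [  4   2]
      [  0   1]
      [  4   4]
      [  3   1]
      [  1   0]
Minimize: z = 35y1 + 14y2 + 52y3 + 13y4 + 9y5

Subject to:
  C1: -4y1 - 4y3 - 3y4 - y5 ≤ -7
  C2: -2y1 - y2 - 4y3 - y4 ≤ -2
  y1, y2, y3, y4, y5 ≥ 0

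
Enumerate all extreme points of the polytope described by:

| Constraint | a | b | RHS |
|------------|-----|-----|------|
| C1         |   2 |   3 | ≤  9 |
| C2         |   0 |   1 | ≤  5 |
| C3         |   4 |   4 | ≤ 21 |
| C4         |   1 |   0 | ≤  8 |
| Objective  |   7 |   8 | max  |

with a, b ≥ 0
Each vertex is the intersection of two constraint boundaries that also satisfies all remaining constraints:
  a = 0 and b = 0 → (0, 0)
  2a + 3b = 9 and b = 0 → (4.5, 0)
  2a + 3b = 9 and a = 0 → (0, 3)

Vertices: (0, 0), (4.5, 0), (0, 3)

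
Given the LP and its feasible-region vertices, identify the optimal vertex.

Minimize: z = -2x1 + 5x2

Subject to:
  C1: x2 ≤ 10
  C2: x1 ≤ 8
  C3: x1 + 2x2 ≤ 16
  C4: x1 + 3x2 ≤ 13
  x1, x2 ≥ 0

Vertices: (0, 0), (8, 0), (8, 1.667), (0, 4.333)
Evaluating z = -2x1 + 5x2 at each vertex:
  (0, 0): z = 0
  (8, 0): z = -16
  (8, 1.667): z = -7.667
  (0, 4.333): z = 21.67

The smallest value is z = -16, attained at (8, 0).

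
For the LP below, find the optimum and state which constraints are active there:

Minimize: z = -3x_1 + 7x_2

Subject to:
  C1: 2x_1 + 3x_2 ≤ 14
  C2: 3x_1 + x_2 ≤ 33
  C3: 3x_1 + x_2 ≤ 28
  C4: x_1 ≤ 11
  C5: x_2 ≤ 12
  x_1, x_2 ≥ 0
Optimal: x_1 = 7, x_2 = 0
Slack at optimum:
  C1: slack = 0 (binding)
  C2: slack = 12
  C3: slack = 7
  C4: slack = 4
  C5: slack = 12
  x_1 ≥ 0: x_1 = 7
  x_2 ≥ 0: x_2 = 0 (binding)
Binding constraints: C1, x_2 ≥ 0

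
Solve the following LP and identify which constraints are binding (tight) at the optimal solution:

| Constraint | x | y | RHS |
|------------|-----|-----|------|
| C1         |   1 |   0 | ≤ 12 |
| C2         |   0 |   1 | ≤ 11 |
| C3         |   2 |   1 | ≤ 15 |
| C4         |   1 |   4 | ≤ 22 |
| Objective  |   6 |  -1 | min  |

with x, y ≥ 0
Optimal: x = 0, y = 5.5
Binding: C4, x ≥ 0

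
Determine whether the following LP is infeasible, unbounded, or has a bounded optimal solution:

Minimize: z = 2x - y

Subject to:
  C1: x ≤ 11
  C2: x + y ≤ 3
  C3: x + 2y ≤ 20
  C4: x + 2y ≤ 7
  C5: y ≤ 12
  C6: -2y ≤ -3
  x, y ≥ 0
The point (0, 3) satisfies every constraint, so the LP is feasible; the constraints give x ≤ 11 and y ≤ 12, which with x, y ≥ 0 keep the feasible region inside a bounded box. A feasible, bounded LP attains a finite optimum at a vertex.

Evaluating z = 2x - y at each vertex:
  (0, 1.5): z = -1.5
  (1.5, 1.5): z = 1.5
  (0, 3): z = -3

Bounded optimum: z* = -3 at (0, 3).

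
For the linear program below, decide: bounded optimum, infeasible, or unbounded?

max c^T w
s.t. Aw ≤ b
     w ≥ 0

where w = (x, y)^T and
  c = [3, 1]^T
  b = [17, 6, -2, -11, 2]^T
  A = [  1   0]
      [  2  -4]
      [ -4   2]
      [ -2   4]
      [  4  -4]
One constraint requires 2x - 4y ≤ 6, while the constraint -2x + 4y ≤ -11 is equivalent to 2x - 4y ≥ 11. Together they would need 11 ≤ 2x - 4y ≤ 6, which is impossible since 11 > 6. No point satisfies all constraints.

Infeasible: no point satisfies all constraints simultaneously.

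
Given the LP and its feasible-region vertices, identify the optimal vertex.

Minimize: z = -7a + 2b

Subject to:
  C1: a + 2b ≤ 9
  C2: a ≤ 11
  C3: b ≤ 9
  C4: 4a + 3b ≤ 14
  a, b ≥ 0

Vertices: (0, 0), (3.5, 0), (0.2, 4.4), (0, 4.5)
(3.5, 0) with z = -24.5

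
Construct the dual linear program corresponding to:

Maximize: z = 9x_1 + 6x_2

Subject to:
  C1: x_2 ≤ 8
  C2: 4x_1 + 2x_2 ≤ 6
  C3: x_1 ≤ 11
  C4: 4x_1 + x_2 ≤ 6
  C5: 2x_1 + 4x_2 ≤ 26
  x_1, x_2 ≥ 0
Minimize: z = 8y1 + 6y2 + 11y3 + 6y4 + 26y5

Subject to:
  C1: -4y2 - y3 - 4y4 - 2y5 ≤ -9
  C2: -y1 - 2y2 - y4 - 4y5 ≤ -6
  y1, y2, y3, y4, y5 ≥ 0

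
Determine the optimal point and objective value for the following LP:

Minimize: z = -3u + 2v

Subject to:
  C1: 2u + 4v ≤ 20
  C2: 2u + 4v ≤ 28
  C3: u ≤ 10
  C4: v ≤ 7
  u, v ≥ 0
Each vertex is the intersection of two constraint boundaries that also satisfies all remaining constraints:
  u = 0 and v = 0 → (0, 0)
  2u + 4v = 20 and u = 10 → (10, 0)
  2u + 4v = 20 and u = 0 → (0, 5)

Evaluating z = -3u + 2v at each vertex:
  (0, 0): z = 0
  (10, 0): z = -30
  (0, 5): z = 10

The minimum is at (10, 0) with z = -30.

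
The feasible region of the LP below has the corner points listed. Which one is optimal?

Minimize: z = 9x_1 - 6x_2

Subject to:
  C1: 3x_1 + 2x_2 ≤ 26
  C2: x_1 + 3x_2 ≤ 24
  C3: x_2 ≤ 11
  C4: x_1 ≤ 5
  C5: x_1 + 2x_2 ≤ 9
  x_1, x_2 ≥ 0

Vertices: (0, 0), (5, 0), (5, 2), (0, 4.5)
(0, 4.5) with z = -27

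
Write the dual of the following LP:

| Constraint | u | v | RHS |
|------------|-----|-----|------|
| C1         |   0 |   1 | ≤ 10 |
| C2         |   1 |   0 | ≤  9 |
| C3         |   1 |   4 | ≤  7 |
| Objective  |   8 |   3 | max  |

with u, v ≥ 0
Minimize: z = 10y1 + 9y2 + 7y3

Subject to:
  C1: -y2 - y3 ≤ -8
  C2: -y1 - 4y3 ≤ -3
  y1, y2, y3 ≥ 0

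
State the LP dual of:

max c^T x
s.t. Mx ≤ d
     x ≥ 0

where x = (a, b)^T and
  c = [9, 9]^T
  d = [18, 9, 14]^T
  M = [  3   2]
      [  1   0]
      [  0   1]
Minimize: z = 18y1 + 9y2 + 14y3

Subject to:
  C1: -3y1 - y2 ≤ -9
  C2: -2y1 - y3 ≤ -9
  y1, y2, y3 ≥ 0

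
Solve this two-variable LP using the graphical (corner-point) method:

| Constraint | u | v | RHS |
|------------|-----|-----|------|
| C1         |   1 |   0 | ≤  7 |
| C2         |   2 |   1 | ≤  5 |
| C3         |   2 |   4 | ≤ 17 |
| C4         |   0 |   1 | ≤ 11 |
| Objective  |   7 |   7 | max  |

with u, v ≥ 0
u = 0.5, v = 4, z = 31.5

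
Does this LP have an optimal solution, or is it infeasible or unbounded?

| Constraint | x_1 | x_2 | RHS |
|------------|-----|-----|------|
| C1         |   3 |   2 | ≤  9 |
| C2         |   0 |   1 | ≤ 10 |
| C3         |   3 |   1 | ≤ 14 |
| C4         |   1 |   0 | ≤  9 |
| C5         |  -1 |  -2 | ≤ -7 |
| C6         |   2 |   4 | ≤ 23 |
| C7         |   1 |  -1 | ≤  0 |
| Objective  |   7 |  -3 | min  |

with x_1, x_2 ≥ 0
The point (0, 4.5) satisfies every constraint, so the LP is feasible; the constraints give x_1 ≤ 9 and x_2 ≤ 10, which with x_1, x_2 ≥ 0 keep the feasible region inside a bounded box. A feasible, bounded LP attains a finite optimum at a vertex.

The LP has an optimal solution: (0, 4.5) with z = -13.5.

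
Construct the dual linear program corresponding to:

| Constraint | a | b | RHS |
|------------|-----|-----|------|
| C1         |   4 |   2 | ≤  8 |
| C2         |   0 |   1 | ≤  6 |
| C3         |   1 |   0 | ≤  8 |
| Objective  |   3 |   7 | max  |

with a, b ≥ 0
Minimize: z = 8y1 + 6y2 + 8y3

Subject to:
  C1: -4y1 - y3 ≤ -3
  C2: -2y1 - y2 ≤ -7
  y1, y2, y3 ≥ 0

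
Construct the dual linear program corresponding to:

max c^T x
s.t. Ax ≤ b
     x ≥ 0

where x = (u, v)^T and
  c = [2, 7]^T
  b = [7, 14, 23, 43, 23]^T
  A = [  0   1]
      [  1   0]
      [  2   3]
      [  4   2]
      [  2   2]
Minimize: z = 7y1 + 14y2 + 23y3 + 43y4 + 23y5

Subject to:
  C1: -y2 - 2y3 - 4y4 - 2y5 ≤ -2
  C2: -y1 - 3y3 - 2y4 - 2y5 ≤ -7
  y1, y2, y3, y4, y5 ≥ 0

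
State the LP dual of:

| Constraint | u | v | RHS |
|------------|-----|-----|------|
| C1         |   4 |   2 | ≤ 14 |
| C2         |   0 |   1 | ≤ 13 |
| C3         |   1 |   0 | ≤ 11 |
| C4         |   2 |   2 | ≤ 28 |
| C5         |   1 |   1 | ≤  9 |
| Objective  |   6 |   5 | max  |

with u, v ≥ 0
Minimize: z = 14y1 + 13y2 + 11y3 + 28y4 + 9y5

Subject to:
  C1: -4y1 - y3 - 2y4 - y5 ≤ -6
  C2: -2y1 - y2 - 2y4 - y5 ≤ -5
  y1, y2, y3, y4, y5 ≥ 0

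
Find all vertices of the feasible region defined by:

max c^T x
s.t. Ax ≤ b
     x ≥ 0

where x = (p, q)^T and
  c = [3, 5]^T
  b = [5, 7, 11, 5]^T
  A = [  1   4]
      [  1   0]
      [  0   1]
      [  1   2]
Each vertex is the intersection of two constraint boundaries that also satisfies all remaining constraints:
  p = 0 and q = 0 → (0, 0)
  p + 4q = 5 and p + 2q = 5 → (5, 0)
  p + 4q = 5 and p = 0 → (0, 1.25)

Vertices: (0, 0), (5, 0), (0, 1.25)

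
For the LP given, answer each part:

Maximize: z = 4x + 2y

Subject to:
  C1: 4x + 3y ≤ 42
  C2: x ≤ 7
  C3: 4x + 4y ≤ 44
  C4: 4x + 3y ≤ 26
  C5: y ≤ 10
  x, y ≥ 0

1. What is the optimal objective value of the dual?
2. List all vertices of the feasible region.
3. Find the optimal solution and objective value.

1. 26 (by strong duality, equal to the primal optimum)
2. (0, 0), (6.5, 0), (0, 8.667)
3. x = 6.5, y = 0, z = 26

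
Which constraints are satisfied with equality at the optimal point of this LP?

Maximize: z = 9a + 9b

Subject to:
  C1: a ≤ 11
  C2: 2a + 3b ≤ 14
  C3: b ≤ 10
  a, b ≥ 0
Optimal: a = 7, b = 0
Slack at optimum:
  C1: slack = 4
  C2: slack = 0 (binding)
  C3: slack = 10
  a ≥ 0: a = 7
  b ≥ 0: b = 0 (binding)
Binding constraints: C2, b ≥ 0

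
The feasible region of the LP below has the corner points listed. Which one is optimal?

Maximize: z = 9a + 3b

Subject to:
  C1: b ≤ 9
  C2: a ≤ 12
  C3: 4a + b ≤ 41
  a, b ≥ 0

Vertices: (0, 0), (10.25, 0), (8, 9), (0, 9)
Evaluating z = 9a + 3b at each vertex:
  (0, 0): z = 0
  (10.25, 0): z = 92.25
  (8, 9): z = 99
  (0, 9): z = 27

The largest value is z = 99, attained at (8, 9).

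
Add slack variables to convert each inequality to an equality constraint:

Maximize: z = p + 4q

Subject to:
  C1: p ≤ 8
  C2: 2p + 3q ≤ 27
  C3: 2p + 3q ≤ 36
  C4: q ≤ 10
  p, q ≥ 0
max z = p + 4q

s.t.
  p + s1 = 8
  2p + 3q + s2 = 27
  2p + 3q + s3 = 36
  q + s4 = 10
  p, q, s1, s2, s3, s4 ≥ 0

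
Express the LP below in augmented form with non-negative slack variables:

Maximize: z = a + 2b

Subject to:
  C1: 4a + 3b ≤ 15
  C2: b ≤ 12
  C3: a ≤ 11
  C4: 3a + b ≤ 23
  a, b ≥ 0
max z = a + 2b

s.t.
  4a + 3b + s1 = 15
  b + s2 = 12
  a + s3 = 11
  3a + b + s4 = 23
  a, b, s1, s2, s3, s4 ≥ 0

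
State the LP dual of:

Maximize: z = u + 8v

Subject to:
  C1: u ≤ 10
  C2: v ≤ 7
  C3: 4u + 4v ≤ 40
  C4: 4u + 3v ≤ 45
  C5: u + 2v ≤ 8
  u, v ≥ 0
Minimize: z = 10y1 + 7y2 + 40y3 + 45y4 + 8y5

Subject to:
  C1: -y1 - 4y3 - 4y4 - y5 ≤ -1
  C2: -y2 - 4y3 - 3y4 - 2y5 ≤ -8
  y1, y2, y3, y4, y5 ≥ 0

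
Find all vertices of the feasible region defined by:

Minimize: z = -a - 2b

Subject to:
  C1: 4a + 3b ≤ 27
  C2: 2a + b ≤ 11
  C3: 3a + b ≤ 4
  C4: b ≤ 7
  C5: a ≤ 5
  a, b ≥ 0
Each vertex is the intersection of two constraint boundaries that also satisfies all remaining constraints:
  a = 0 and b = 0 → (0, 0)
  3a + b = 4 and b = 0 → (1.333, 0)
  3a + b = 4 and a = 0 → (0, 4)

Vertices: (0, 0), (1.333, 0), (0, 4)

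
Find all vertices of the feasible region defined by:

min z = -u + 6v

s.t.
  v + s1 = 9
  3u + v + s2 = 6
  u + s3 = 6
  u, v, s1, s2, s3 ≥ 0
Each vertex is the intersection of two constraint boundaries that also satisfies all remaining constraints:
  u = 0 and v = 0 → (0, 0)
  3u + v = 6 and v = 0 → (2, 0)
  3u + v = 6 and u = 0 → (0, 6)

Vertices: (0, 0), (2, 0), (0, 6)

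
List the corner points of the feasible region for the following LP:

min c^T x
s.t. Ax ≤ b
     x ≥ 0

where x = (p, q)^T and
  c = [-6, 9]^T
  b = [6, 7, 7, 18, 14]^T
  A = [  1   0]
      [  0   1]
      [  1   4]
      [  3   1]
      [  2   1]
Each vertex is the intersection of two constraint boundaries that also satisfies all remaining constraints:
  p = 0 and q = 0 → (0, 0)
  p = 6 and 3p + q = 18 → (6, 0)
  p + 4q = 7 and 3p + q = 18 → (5.909, 0.2727)
  p + 4q = 7 and p = 0 → (0, 1.75)

Vertices: (0, 0), (6, 0), (5.909, 0.2727), (0, 1.75)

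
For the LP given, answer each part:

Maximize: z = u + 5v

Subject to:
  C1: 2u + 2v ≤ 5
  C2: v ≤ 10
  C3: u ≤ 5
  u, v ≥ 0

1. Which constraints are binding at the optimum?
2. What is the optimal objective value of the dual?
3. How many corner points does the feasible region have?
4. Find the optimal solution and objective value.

1. C1, u ≥ 0
2. 12.5 (by strong duality, equal to the primal optimum)
3. 3
4. u = 0, v = 2.5, z = 12.5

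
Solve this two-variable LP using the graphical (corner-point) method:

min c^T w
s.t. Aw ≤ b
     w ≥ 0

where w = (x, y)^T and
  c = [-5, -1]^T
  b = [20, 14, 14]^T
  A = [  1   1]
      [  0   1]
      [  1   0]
Each vertex is the intersection of two constraint boundaries that also satisfies all remaining constraints:
  x = 0 and y = 0 → (0, 0)
  x = 14 and y = 0 → (14, 0)
  x + y = 20 and x = 14 → (14, 6)
  x + y = 20 and y = 14 → (6, 14)
  y = 14 and x = 0 → (0, 14)

Evaluating z = -5x - y at each vertex:
  (0, 0): z = 0
  (14, 0): z = -70
  (14, 6): z = -76
  (6, 14): z = -44
  (0, 14): z = -14

The minimum is at (14, 6) with z = -76.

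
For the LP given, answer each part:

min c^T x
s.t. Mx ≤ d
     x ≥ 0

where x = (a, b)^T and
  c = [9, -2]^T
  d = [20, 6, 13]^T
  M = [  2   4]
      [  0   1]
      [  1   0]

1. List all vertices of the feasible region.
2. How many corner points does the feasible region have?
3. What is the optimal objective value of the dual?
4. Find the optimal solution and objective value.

1. (0, 0), (10, 0), (0, 5)
2. 3
3. -10 (by strong duality, equal to the primal optimum)
4. a = 0, b = 5, z = -10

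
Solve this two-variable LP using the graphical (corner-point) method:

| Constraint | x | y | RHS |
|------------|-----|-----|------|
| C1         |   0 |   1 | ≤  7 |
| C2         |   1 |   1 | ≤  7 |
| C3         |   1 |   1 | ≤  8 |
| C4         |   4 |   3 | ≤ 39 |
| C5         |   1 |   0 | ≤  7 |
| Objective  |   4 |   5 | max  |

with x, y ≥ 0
Each vertex is the intersection of two constraint boundaries that also satisfies all remaining constraints:
  x = 0 and y = 0 → (0, 0)
  x + y = 7 and x = 7 → (7, 0)
  y = 7 and x + y = 7 → (0, 7)

Evaluating z = 4x + 5y at each vertex:
  (0, 0): z = 0
  (7, 0): z = 28
  (0, 7): z = 35

The maximum is at (0, 7) with z = 35.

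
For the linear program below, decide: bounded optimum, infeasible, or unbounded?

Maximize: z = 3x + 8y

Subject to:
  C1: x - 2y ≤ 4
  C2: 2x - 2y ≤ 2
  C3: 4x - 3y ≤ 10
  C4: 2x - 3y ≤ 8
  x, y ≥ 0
Feasible point: (0, 0) satisfies every constraint, so the LP is feasible.
Direction d = (0, 1): for each constraint row a, a·d ≤ 0 —
  (1)(0) + (-2)(1) = -2 ≤ 0
  (2)(0) + (-2)(1) = -2 ≤ 0
  (4)(0) + (-3)(1) = -3 ≤ 0
  (2)(0) + (-3)(1) = -3 ≤ 0
and d ≥ 0, so (0, 0) + t·d stays feasible for every t ≥ 0. Along this ray z = 3x + 8y changes by 8 per unit t, so z → +∞.

Unbounded: there is a feasible ray along which z → +∞.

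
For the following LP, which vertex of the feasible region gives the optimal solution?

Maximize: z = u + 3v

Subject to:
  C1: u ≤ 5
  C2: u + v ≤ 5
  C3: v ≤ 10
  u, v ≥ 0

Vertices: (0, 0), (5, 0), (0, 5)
(0, 5) with z = 15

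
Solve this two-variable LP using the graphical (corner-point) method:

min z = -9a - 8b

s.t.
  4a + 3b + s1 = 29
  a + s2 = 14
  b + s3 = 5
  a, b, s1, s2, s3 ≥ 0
Each vertex is the intersection of two constraint boundaries that also satisfies all remaining constraints:
  a = 0 and b = 0 → (0, 0)
  4a + 3b = 29 and b = 0 → (7.25, 0)
  4a + 3b = 29 and b = 5 → (3.5, 5)
  b = 5 and a = 0 → (0, 5)

Evaluating z = -9a - 8b at each vertex:
  (0, 0): z = 0
  (7.25, 0): z = -65.25
  (3.5, 5): z = -71.5
  (0, 5): z = -40

The minimum is at (3.5, 5) with z = -71.5.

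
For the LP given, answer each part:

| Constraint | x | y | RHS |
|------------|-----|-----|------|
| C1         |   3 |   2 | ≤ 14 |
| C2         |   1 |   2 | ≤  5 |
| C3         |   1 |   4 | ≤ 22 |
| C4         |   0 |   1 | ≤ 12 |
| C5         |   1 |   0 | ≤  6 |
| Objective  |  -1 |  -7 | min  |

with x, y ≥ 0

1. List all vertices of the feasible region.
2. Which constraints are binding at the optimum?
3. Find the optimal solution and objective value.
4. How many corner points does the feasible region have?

1. (0, 0), (4.667, 0), (4.5, 0.25), (0, 2.5)
2. C2, x ≥ 0
3. x = 0, y = 2.5, z = -17.5
4. 4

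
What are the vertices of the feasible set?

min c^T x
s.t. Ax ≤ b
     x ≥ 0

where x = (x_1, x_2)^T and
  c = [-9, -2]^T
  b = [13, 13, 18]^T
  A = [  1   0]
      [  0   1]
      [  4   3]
Each vertex is the intersection of two constraint boundaries that also satisfies all remaining constraints:
  x_1 = 0 and x_2 = 0 → (0, 0)
  4x_1 + 3x_2 = 18 and x_2 = 0 → (4.5, 0)
  4x_1 + 3x_2 = 18 and x_1 = 0 → (0, 6)

Vertices: (0, 0), (4.5, 0), (0, 6)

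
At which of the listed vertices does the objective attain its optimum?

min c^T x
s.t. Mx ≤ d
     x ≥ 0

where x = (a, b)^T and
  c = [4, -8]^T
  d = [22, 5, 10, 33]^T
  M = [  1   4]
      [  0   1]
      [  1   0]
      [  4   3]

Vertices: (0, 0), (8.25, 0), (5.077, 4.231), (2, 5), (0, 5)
Evaluating z = 4a - 8b at each vertex:
  (0, 0): z = 0
  (8.25, 0): z = 33
  (5.077, 4.231): z = -13.54
  (2, 5): z = -32
  (0, 5): z = -40

The smallest value is z = -40, attained at (0, 5).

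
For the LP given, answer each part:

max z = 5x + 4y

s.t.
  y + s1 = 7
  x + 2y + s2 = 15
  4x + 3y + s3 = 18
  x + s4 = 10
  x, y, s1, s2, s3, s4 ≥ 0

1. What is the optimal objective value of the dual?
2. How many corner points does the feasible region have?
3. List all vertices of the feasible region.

1. 24 (by strong duality, equal to the primal optimum)
2. 3
3. (0, 0), (4.5, 0), (0, 6)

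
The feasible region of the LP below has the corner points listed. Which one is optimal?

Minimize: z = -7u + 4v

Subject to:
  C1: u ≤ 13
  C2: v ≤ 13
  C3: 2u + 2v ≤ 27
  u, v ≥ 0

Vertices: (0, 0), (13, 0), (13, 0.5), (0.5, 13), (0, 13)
Evaluating z = -7u + 4v at each vertex:
  (0, 0): z = 0
  (13, 0): z = -91
  (13, 0.5): z = -89
  (0.5, 13): z = 48.5
  (0, 13): z = 52

The smallest value is z = -91, attained at (13, 0).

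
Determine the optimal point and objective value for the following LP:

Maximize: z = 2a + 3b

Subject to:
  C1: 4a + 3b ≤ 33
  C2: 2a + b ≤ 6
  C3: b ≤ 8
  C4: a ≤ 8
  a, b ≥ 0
Each vertex is the intersection of two constraint boundaries that also satisfies all remaining constraints:
  a = 0 and b = 0 → (0, 0)
  2a + b = 6 and b = 0 → (3, 0)
  2a + b = 6 and a = 0 → (0, 6)

Evaluating z = 2a + 3b at each vertex:
  (0, 0): z = 0
  (3, 0): z = 6
  (0, 6): z = 18

The maximum is at (0, 6) with z = 18.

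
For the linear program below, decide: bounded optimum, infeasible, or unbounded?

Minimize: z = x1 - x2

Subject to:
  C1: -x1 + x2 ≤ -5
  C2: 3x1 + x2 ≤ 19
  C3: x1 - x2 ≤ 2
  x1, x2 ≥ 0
C3 requires x1 - x2 ≤ 2, while C1 (-x1 + x2 ≤ -5) is equivalent to x1 - x2 ≥ 5. Together they would need 5 ≤ x1 - x2 ≤ 2, which is impossible since 5 > 2. No point satisfies all constraints.

Infeasible: no point satisfies all constraints simultaneously.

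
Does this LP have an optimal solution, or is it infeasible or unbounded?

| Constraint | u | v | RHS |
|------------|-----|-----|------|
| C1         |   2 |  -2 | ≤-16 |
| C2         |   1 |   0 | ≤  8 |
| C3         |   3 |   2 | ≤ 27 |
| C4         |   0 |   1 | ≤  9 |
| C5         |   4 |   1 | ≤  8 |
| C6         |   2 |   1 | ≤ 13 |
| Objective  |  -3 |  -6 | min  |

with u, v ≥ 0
The point (0, 8) satisfies every constraint, so the LP is feasible; the constraints give u ≤ 8 and v ≤ 9, which with u, v ≥ 0 keep the feasible region inside a bounded box. A feasible, bounded LP attains a finite optimum at a vertex.

Evaluating z = -3u - 6v at each vertex:
  (0, 8): z = -48

Feasible with finite optimum z* = -48 at (0, 8).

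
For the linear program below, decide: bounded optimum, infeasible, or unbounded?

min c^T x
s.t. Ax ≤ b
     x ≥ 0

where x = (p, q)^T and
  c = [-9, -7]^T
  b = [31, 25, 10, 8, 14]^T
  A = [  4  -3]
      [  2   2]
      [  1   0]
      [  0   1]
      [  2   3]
The point (7, 0) satisfies every constraint, so the LP is feasible; the constraints give p ≤ 10 and q ≤ 8, which with p, q ≥ 0 keep the feasible region inside a bounded box. A feasible, bounded LP attains a finite optimum at a vertex.

Evaluating z = -9p - 7q at each vertex:
  (0, 0): z = 0
  (7, 0): z = -63
  (0, 4.667): z = -32.67

The LP has an optimal solution: (7, 0) with z = -63.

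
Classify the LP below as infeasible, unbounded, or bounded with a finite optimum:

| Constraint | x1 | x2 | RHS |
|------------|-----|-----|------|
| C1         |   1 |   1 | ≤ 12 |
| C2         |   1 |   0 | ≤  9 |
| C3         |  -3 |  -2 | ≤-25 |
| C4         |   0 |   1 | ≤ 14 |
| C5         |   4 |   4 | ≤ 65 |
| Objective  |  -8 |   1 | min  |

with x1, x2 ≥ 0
The point (9, 0) satisfies every constraint, so the LP is feasible; the constraints give x1 ≤ 9 and x2 ≤ 14, which with x1, x2 ≥ 0 keep the feasible region inside a bounded box. A feasible, bounded LP attains a finite optimum at a vertex.

Evaluating z = -8x1 + x2 at each vertex:
  (8.333, 0): z = -66.67
  (9, 0): z = -72
  (9, 3): z = -69
  (1, 11): z = 3

Feasible with finite optimum z* = -72 at (9, 0).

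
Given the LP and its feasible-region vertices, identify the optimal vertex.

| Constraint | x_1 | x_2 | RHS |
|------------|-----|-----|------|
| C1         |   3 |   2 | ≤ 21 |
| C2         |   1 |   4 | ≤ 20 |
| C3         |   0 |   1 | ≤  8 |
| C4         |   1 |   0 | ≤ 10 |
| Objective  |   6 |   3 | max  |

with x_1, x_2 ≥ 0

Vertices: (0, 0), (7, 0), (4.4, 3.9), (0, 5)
Evaluating z = 6x_1 + 3x_2 at each vertex:
  (0, 0): z = 0
  (7, 0): z = 42
  (4.4, 3.9): z = 38.1
  (0, 5): z = 15

The largest value is z = 42, attained at (7, 0).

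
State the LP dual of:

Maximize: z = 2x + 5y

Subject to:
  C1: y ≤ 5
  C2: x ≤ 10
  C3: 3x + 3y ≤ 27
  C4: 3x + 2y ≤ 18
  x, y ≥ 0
Minimize: z = 5y1 + 10y2 + 27y3 + 18y4

Subject to:
  C1: -y2 - 3y3 - 3y4 ≤ -2
  C2: -y1 - 3y3 - 2y4 ≤ -5
  y1, y2, y3, y4 ≥ 0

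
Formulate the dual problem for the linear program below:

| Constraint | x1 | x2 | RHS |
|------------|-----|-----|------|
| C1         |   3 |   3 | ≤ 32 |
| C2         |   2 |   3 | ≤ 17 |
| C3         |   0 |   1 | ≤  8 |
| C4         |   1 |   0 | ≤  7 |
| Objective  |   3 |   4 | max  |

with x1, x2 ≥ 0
Minimize: z = 32y1 + 17y2 + 8y3 + 7y4

Subject to:
  C1: -3y1 - 2y2 - y4 ≤ -3
  C2: -3y1 - 3y2 - y3 ≤ -4
  y1, y2, y3, y4 ≥ 0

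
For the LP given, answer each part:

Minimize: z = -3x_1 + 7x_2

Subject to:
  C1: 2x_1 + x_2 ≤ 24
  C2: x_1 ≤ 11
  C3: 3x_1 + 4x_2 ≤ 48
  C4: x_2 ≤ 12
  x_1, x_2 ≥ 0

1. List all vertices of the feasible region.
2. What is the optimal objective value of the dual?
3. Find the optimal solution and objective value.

1. (0, 0), (11, 0), (11, 2), (9.6, 4.8), (0, 12)
2. -33 (by strong duality, equal to the primal optimum)
3. x_1 = 11, x_2 = 0, z = -33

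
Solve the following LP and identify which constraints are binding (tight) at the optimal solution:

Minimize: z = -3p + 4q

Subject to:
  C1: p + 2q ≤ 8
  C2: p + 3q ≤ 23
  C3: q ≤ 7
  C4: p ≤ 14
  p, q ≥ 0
Optimal: p = 8, q = 0
Slack at optimum:
  C1: slack = 0 (binding)
  C2: slack = 15
  C3: slack = 7
  C4: slack = 6
  p ≥ 0: p = 8
  q ≥ 0: q = 0 (binding)
Binding constraints: C1, q ≥ 0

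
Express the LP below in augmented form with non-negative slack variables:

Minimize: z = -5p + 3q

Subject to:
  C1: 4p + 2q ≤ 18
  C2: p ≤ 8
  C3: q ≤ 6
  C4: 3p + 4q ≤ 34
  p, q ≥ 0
min z = -5p + 3q

s.t.
  4p + 2q + s1 = 18
  p + s2 = 8
  q + s3 = 6
  3p + 4q + s4 = 34
  p, q, s1, s2, s3, s4 ≥ 0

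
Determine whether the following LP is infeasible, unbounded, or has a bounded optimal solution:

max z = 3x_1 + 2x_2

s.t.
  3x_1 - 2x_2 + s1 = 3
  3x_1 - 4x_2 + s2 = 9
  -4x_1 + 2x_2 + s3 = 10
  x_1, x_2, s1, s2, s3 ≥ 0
Feasible point: (0, 0) satisfies every constraint, so the LP is feasible.
Direction d = (2, 3): for each constraint row a, a·d ≤ 0 —
  (3)(2) + (-2)(3) = 0 ≤ 0
  (3)(2) + (-4)(3) = -6 ≤ 0
  (-4)(2) + (2)(3) = -2 ≤ 0
and d ≥ 0, so (0, 0) + t·d stays feasible for every t ≥ 0. Along this ray z = 3x_1 + 2x_2 changes by 12 per unit t, so z → +∞.

Unbounded: there is a feasible ray along which z → +∞.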